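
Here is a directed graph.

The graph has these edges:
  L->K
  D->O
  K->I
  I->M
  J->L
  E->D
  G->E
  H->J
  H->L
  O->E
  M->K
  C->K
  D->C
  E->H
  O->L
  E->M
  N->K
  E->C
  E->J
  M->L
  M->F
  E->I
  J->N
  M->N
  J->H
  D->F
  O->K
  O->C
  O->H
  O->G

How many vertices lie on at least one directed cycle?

A vertex is on a directed cycle iff it belongs to a strongly connected component of size ≥ 2 (or has a self-loop).
The vertices on cycles are {D, E, G, H, I, J, K, L, M, N, O} — 11 in total.

11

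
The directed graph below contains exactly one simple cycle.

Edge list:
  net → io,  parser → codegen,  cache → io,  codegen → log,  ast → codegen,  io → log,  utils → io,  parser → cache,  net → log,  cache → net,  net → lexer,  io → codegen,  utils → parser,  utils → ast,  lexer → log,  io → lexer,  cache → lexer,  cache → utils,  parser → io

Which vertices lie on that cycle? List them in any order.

DFS with gray/black marking from utils:
utils gray
  ast gray
    codegen gray
      log gray
      log black
    codegen black
  ast black
  parser gray
    io gray
      io→codegen: codegen black — skip
      io→log: log black — skip
      lexer gray
        lexer→log: log black — skip
      lexer black
    io black
    cache gray
      cache→lexer: lexer black — skip
      cache→utils: utils is gray → back edge
Back edge closes the cycle utils → parser → cache → utils; its vertices are {cache, utils, parser}.

cache, utils, parser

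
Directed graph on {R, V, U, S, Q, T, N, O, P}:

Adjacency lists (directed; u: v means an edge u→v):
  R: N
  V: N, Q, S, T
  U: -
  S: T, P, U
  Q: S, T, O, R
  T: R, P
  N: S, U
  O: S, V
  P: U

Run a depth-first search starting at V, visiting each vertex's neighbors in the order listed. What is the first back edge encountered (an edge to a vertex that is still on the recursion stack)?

DFS from V (visiting each vertex's neighbors in the order listed); mark gray on enter, black on exit:
V gray
  N gray
    S gray
      T gray
        R gray
          R→N: N is gray → back edge
First back edge: R → N.

R->N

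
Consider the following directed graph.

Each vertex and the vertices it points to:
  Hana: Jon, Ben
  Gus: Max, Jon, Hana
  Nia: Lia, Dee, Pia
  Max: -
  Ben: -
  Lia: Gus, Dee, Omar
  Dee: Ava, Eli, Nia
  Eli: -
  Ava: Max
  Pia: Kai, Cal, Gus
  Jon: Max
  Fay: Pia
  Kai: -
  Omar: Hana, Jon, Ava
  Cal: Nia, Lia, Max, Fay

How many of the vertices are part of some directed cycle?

6

A vertex is on a directed cycle iff it belongs to a strongly connected component of size ≥ 2 (or has a self-loop).
The vertices on cycles are {Cal, Dee, Fay, Lia, Nia, Pia} — 6 in total.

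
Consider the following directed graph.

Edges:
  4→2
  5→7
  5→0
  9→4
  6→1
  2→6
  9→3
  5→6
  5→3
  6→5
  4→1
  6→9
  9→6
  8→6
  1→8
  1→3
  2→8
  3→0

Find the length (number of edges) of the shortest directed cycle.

For each vertex v, BFS finds the shortest path from v back to v.
The shortest such closed walk is 5 → 6 → 5, length 2.

2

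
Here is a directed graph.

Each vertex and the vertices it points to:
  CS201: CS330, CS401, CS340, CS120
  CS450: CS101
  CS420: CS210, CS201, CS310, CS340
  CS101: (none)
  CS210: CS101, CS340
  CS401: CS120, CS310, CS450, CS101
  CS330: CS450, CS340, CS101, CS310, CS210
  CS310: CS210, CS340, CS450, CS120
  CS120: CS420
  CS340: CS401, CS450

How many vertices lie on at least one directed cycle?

8

A vertex is on a directed cycle iff it belongs to a strongly connected component of size ≥ 2 (or has a self-loop).
The vertices on cycles are {CS120, CS201, CS210, CS310, CS330, CS340, CS401, CS420} — 8 in total.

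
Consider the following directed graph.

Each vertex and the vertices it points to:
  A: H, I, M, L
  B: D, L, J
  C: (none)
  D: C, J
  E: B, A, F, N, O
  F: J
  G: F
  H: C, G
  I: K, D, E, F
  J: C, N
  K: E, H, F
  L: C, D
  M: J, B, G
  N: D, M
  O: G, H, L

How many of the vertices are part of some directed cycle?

12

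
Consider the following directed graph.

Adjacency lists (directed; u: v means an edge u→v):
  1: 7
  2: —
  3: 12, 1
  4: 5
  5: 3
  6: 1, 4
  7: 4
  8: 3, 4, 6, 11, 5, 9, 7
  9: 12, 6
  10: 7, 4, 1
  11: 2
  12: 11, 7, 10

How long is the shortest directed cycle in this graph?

For each vertex v, BFS finds the shortest path from v back to v.
The shortest such closed walk is 12 → 7 → 4 → 5 → 3 → 12, length 5.

5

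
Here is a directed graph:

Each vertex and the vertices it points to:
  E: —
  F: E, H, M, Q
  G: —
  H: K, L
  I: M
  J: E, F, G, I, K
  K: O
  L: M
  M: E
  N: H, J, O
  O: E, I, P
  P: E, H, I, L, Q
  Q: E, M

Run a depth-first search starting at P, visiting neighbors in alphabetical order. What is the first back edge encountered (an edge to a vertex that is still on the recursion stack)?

O->P

DFS from P (visiting neighbors in alphabetical order); mark gray on enter, black on exit:
P gray
  E gray
  E black
  H gray
    K gray
      O gray
        O→E: E black — skip
        I gray
          M gray
            M→E: E black — skip
          M black
        I black
        O→P: P is gray → back edge
First back edge: O → P.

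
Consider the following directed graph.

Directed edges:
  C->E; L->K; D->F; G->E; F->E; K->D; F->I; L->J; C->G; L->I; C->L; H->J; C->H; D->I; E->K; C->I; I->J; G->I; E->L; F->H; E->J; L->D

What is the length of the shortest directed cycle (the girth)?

For each vertex v, BFS finds the shortest path from v back to v.
The shortest such closed walk is L → D → F → E → L, length 4.

4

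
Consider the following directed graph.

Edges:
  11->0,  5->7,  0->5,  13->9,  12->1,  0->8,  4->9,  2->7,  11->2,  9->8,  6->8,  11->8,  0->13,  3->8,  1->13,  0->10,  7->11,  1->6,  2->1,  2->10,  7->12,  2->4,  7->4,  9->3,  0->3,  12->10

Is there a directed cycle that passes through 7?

Yes

7 is on a cycle iff 7 can reach itself via ≥1 edge.
7 → 11 → 2 → 7 — yes.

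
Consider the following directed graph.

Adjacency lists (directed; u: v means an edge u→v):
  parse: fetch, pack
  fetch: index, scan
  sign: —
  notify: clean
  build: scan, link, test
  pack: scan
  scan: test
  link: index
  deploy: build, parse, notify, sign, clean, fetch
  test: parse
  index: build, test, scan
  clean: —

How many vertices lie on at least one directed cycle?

8

A vertex is on a directed cycle iff it belongs to a strongly connected component of size ≥ 2 (or has a self-loop).
The vertices on cycles are {link, pack, scan, test, build, fetch, index, parse} — 8 in total.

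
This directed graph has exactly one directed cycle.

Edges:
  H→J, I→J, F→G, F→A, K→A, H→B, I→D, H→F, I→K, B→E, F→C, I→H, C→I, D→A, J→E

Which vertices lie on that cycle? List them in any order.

DFS with gray/black marking from I:
I gray
  D gray
    A gray
    A black
  D black
  K gray
    K→A: A black — skip
  K black
  J gray
    E gray
    E black
  J black
  H gray
    F gray
      G gray
      G black
      F→A: A black — skip
      C gray
        C→I: I is gray → back edge
Back edge closes the cycle I → H → F → C → I; its vertices are {C, F, H, I}.

C, F, H, I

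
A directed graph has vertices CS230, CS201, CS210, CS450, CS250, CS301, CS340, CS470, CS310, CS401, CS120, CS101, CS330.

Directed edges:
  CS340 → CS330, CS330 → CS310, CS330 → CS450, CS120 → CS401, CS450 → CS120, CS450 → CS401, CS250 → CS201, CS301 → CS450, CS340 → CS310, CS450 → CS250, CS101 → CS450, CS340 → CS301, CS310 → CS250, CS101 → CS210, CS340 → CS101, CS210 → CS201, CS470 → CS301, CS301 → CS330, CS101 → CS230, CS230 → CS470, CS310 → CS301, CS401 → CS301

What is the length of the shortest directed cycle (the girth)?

For each vertex v, BFS finds the shortest path from v back to v.
The shortest such closed walk is CS450 → CS401 → CS301 → CS450, length 3.

3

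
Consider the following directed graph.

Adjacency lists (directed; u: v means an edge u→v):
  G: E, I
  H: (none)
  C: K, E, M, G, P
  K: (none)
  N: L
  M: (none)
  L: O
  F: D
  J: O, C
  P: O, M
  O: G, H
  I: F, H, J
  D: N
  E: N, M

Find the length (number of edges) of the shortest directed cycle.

For each vertex v, BFS finds the shortest path from v back to v.
The shortest such closed walk is I → J → C → G → I, length 4.

4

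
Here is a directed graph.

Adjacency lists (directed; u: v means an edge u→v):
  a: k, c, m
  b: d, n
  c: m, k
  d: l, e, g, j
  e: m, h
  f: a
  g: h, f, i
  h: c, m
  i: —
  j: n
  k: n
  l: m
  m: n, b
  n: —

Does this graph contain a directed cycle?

Yes

DFS with white/gray/black marking, starting from e:
e gray
  m gray
    n gray
    n black
    b gray
      d gray
        l gray
          l→m: m is gray → back edge
Back edge found, so a cycle exists: m → b → d → l → m.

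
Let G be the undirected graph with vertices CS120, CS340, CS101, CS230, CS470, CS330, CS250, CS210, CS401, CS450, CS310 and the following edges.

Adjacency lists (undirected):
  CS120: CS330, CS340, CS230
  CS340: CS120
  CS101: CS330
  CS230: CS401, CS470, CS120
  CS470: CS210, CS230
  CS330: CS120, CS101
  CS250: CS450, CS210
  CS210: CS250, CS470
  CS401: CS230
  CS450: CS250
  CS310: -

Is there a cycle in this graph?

No

DFS, tracking each vertex's parent; an edge to a visited non-parent vertex closes a cycle.
Start from CS101:
visit CS101 (parent –)
  visit CS330 (parent CS101)
    visit CS120 (parent CS330)
      CS120–CS330: parent, skip
      visit CS340 (parent CS120)
        CS340–CS120: parent, skip
      visit CS230 (parent CS120)
        visit CS401 (parent CS230)
          CS401–CS230: parent, skip
        visit CS470 (parent CS230)
          visit CS210 (parent CS470)
            visit CS250 (parent CS210)
              visit CS450 (parent CS250)
                CS450–CS250: parent, skip
              CS250–CS210: parent, skip
            CS210–CS470: parent, skip
          CS470–CS230: parent, skip
        CS230–CS120: parent, skip
    CS330–CS101: parent, skip
visit CS310 (parent –)
No non-parent visited neighbor found — the graph is a forest.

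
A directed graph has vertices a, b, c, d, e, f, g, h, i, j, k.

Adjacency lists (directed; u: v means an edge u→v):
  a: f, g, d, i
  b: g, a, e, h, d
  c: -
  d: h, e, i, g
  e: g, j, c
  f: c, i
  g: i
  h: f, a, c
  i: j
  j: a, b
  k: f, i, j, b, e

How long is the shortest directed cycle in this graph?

For each vertex v, BFS finds the shortest path from v back to v.
The shortest such closed walk is e → j → b → e, length 3.

3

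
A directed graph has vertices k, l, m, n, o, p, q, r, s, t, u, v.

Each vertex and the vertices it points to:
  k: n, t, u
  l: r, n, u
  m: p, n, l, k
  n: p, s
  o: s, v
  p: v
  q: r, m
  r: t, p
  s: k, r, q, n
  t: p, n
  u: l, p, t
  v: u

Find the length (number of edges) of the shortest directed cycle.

For each vertex v, BFS finds the shortest path from v back to v.
The shortest such closed walk is s → n → s, length 2.

2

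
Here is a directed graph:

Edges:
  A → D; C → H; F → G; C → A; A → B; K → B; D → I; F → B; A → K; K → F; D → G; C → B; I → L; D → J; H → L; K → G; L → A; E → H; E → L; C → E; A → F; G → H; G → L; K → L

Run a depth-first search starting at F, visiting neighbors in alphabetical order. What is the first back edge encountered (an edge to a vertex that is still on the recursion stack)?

DFS from F (visiting neighbors in alphabetical order); mark gray on enter, black on exit:
F gray
  B gray
  B black
  G gray
    H gray
      L gray
        A gray
          A→B: B black — skip
          D gray
            D→G: G is gray → back edge
First back edge: D → G.

D->G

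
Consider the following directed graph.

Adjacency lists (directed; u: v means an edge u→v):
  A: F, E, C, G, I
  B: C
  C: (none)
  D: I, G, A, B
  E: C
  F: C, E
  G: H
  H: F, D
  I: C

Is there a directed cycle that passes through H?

H is on a cycle iff H can reach itself via ≥1 edge.
H → D → G → H — yes.

Yes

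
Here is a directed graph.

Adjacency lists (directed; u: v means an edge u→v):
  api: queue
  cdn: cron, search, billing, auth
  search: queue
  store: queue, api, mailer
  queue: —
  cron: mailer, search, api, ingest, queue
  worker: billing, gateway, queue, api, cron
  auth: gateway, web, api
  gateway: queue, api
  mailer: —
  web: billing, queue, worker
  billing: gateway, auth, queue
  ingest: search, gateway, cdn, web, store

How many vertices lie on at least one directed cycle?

7

A vertex is on a directed cycle iff it belongs to a strongly connected component of size ≥ 2 (or has a self-loop).
The vertices on cycles are {cdn, web, auth, cron, ingest, worker, billing} — 7 in total.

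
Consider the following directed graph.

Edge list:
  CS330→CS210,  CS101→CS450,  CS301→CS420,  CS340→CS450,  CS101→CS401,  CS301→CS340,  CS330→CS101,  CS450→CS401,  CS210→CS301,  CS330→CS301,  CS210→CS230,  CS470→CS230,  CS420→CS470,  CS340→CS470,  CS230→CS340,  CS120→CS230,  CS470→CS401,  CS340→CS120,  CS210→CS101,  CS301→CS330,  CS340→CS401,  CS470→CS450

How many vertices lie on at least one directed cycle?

7

A vertex is on a directed cycle iff it belongs to a strongly connected component of size ≥ 2 (or has a self-loop).
The vertices on cycles are {CS120, CS210, CS230, CS301, CS330, CS340, CS470} — 7 in total.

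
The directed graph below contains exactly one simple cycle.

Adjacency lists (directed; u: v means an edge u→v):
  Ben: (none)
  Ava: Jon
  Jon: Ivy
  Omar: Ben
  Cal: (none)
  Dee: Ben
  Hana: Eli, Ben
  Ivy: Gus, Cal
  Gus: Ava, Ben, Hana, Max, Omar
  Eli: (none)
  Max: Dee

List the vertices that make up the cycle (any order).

DFS with gray/black marking from Gus:
Gus gray
  Ava gray
    Jon gray
      Ivy gray
        Ivy→Gus: Gus is gray → back edge
Back edge closes the cycle Gus → Ava → Jon → Ivy → Gus; its vertices are {Ava, Gus, Ivy, Jon}.

Ava, Gus, Ivy, Jon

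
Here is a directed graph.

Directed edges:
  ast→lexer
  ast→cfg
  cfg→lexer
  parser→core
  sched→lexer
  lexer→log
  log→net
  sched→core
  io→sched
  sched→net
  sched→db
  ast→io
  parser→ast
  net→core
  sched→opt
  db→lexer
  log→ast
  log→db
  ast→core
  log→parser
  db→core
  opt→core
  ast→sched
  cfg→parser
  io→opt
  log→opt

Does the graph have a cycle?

Yes

DFS with white/gray/black marking, starting from net:
net gray
  core gray
  core black
net black
sched gray
  db gray
    db→core: core black — skip
    lexer gray
      log gray
        parser gray
          ast gray
            io gray
              opt gray
                opt→core: core black — skip
              opt black
              io→sched: sched is gray → back edge
Back edge found, so a cycle exists: sched → db → lexer → log → parser → ast → io → sched.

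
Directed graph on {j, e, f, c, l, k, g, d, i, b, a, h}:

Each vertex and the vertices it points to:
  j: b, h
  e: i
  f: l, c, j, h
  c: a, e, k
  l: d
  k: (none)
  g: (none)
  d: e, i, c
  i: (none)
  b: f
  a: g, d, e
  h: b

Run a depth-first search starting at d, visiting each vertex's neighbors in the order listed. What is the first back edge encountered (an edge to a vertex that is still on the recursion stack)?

a->d

DFS from d (visiting each vertex's neighbors in the order listed); mark gray on enter, black on exit:
d gray
  e gray
    i gray
    i black
  e black
  d→i: i black — skip
  c gray
    a gray
      g gray
      g black
      a→d: d is gray → back edge
First back edge: a → d.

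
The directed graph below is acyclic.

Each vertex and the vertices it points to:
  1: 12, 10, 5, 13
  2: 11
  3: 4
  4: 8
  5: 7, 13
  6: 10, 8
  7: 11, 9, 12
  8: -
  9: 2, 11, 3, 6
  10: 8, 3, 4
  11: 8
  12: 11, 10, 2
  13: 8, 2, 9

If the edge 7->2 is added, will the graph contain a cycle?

No

Adding 7→2 creates a cycle iff 2 can already reach 7.
Explore from 2: no path reaches 7. The graph stays acyclic.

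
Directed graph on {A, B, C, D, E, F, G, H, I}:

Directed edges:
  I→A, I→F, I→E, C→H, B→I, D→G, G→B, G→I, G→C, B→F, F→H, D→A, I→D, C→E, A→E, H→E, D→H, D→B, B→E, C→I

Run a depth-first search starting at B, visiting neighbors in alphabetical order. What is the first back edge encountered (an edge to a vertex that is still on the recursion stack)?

DFS from B (visiting neighbors in alphabetical order); mark gray on enter, black on exit:
B gray
  E gray
  E black
  F gray
    H gray
      H→E: E black — skip
    H black
  F black
  I gray
    A gray
      A→E: E black — skip
    A black
    D gray
      D→A: A black — skip
      D→B: B is gray → back edge
First back edge: D → B.

D→B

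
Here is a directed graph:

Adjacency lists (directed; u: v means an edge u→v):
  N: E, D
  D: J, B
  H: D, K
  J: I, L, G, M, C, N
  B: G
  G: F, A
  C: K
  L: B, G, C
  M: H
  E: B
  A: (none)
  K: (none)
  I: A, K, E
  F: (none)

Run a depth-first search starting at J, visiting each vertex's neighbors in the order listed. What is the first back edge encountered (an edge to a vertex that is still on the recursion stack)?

D->J

DFS from J (visiting each vertex's neighbors in the order listed); mark gray on enter, black on exit:
J gray
  I gray
    A gray
    A black
    K gray
    K black
    E gray
      B gray
        G gray
          F gray
          F black
          G→A: A black — skip
        G black
      B black
    E black
  I black
  L gray
    L→B: B black — skip
    L→G: G black — skip
    C gray
      C→K: K black — skip
    C black
  L black
  J→G: G black — skip
  M gray
    H gray
      D gray
        D→J: J is gray → back edge
First back edge: D → J.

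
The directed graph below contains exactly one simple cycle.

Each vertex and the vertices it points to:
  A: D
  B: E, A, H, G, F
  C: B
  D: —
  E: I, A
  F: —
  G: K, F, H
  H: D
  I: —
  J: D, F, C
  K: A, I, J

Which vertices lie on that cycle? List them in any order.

DFS with gray/black marking from J:
J gray
  D gray
  D black
  F gray
  F black
  C gray
    B gray
      E gray
        I gray
        I black
        A gray
          A→D: D black — skip
        A black
      E black
      B→A: A black — skip
      H gray
        H→D: D black — skip
      H black
      G gray
        K gray
          K→A: A black — skip
          K→I: I black — skip
          K→J: J is gray → back edge
Back edge closes the cycle J → C → B → G → K → J; its vertices are {B, C, G, J, K}.

B, C, G, J, K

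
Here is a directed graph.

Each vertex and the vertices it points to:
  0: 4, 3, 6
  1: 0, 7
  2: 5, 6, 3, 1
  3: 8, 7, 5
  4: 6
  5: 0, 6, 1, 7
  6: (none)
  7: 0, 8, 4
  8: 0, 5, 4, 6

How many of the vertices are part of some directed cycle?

6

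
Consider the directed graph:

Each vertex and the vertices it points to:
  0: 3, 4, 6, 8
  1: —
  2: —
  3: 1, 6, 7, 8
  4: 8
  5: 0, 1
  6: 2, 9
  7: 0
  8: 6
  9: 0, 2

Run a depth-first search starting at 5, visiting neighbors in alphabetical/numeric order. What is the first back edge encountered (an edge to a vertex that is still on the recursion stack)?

9->0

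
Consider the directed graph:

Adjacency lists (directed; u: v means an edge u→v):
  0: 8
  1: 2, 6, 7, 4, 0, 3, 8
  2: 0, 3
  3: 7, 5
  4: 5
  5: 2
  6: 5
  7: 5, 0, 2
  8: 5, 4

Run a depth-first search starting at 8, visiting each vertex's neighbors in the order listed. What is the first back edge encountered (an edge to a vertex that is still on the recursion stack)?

0->8

DFS from 8 (visiting each vertex's neighbors in the order listed); mark gray on enter, black on exit:
8 gray
  5 gray
    2 gray
      0 gray
        0→8: 8 is gray → back edge
First back edge: 0 → 8.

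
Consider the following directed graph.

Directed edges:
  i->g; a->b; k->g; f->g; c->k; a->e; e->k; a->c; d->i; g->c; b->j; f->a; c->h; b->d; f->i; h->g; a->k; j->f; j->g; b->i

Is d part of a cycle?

No

d lies on a cycle iff there is a path from d back to itself.
Exploring from d, it never reaches itself; equivalently, its strongly connected component is a singleton.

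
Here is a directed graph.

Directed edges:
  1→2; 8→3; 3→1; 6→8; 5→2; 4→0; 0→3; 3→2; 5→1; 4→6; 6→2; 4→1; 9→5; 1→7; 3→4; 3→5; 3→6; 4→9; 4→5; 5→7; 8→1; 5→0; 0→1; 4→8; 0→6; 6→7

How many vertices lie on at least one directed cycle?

7

A vertex is on a directed cycle iff it belongs to a strongly connected component of size ≥ 2 (or has a self-loop).
The vertices on cycles are {0, 3, 4, 5, 6, 8, 9} — 7 in total.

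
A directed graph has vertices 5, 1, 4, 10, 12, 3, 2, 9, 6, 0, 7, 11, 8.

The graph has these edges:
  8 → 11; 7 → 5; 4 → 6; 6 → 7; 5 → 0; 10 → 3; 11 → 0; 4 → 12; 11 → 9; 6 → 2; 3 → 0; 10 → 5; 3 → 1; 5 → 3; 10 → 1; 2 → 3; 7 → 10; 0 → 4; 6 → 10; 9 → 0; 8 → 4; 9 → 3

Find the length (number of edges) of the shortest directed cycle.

5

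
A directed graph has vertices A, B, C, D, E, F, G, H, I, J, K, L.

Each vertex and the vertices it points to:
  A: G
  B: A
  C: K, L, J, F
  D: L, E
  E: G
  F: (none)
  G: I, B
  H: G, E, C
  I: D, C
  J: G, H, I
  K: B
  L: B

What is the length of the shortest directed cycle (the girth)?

3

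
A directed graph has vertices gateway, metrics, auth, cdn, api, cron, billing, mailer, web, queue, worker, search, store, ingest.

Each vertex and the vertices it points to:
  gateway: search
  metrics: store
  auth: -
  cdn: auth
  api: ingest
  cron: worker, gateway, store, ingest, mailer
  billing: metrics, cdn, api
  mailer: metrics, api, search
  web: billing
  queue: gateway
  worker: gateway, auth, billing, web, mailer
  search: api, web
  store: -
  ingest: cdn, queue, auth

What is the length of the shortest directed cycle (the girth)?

5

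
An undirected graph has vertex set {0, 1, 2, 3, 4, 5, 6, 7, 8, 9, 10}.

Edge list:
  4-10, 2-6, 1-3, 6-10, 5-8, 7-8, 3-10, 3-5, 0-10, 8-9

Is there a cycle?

DFS, tracking each vertex's parent; an edge to a visited non-parent vertex closes a cycle.
Start from 2:
visit 2 (parent –)
  visit 6 (parent 2)
    visit 10 (parent 6)
      visit 3 (parent 10)
        visit 1 (parent 3)
          1–3: parent, skip
        visit 5 (parent 3)
          5–3: parent, skip
          visit 8 (parent 5)
            visit 9 (parent 8)
              9–8: parent, skip
            8–5: parent, skip
            visit 7 (parent 8)
              7–8: parent, skip
        3–10: parent, skip
      visit 4 (parent 10)
        4–10: parent, skip
      10–6: parent, skip
      visit 0 (parent 10)
        0–10: parent, skip
    6–2: parent, skip
No non-parent visited neighbor found — the graph is a forest.

No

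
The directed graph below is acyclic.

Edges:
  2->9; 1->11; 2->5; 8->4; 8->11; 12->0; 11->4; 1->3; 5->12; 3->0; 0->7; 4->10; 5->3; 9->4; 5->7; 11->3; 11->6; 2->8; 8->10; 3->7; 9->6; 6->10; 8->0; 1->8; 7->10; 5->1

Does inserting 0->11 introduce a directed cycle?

Yes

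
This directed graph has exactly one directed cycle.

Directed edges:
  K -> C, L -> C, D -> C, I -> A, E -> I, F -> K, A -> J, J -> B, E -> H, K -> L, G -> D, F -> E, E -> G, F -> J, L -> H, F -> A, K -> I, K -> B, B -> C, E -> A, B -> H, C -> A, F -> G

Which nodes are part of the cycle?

A, B, C, J

DFS with gray/black marking from J:
J gray
  B gray
    C gray
      A gray
        A→J: J is gray → back edge
Back edge closes the cycle J → B → C → A → J; its vertices are {A, B, C, J}.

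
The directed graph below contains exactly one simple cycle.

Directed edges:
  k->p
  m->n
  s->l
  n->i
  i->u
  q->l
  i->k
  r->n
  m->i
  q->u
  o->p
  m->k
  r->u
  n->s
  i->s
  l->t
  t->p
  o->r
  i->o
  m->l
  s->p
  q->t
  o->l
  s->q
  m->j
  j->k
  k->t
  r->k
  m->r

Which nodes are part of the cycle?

i, n, o, r

DFS with gray/black marking from n:
n gray
  s gray
    p gray
    p black
    q gray
      t gray
        t→p: p black — skip
      t black
      l gray
        l→t: t black — skip
      l black
      u gray
      u black
    q black
    s→l: l black — skip
  s black
  i gray
    k gray
      k→t: t black — skip
      k→p: p black — skip
    k black
    i→u: u black — skip
    o gray
      o→p: p black — skip
      o→l: l black — skip
      r gray
        r→n: n is gray → back edge
Back edge closes the cycle n → i → o → r → n; its vertices are {i, n, o, r}.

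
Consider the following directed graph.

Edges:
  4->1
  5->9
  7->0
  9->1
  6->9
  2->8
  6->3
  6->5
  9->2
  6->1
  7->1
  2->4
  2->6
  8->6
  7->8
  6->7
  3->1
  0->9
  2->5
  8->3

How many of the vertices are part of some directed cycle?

A vertex is on a directed cycle iff it belongs to a strongly connected component of size ≥ 2 (or has a self-loop).
The vertices on cycles are {0, 2, 5, 6, 7, 8, 9} — 7 in total.

7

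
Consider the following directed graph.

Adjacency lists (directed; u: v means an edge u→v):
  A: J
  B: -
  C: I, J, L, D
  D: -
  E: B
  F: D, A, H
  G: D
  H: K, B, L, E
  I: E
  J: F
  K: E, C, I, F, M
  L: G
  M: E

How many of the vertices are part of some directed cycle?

6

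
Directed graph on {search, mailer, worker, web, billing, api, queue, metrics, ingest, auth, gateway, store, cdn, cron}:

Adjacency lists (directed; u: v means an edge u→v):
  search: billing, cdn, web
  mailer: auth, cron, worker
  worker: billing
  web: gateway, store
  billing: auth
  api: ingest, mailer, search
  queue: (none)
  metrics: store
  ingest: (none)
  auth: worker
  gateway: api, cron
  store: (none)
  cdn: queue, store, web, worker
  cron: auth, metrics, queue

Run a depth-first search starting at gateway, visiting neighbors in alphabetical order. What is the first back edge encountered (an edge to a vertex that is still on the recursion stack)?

billing→auth

DFS from gateway (visiting neighbors in alphabetical order); mark gray on enter, black on exit:
gateway gray
  api gray
    ingest gray
    ingest black
    mailer gray
      auth gray
        worker gray
          billing gray
            billing→auth: auth is gray → back edge
First back edge: billing → auth.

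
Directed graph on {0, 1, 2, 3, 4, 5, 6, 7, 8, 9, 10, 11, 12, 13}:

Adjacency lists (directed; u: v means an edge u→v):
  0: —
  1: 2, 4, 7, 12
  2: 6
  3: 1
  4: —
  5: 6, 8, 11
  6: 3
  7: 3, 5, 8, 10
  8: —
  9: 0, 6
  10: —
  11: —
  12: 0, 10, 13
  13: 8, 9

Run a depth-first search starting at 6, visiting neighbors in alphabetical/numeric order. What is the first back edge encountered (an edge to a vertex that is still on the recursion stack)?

DFS from 6 (visiting neighbors in alphabetical/numeric order); mark gray on enter, black on exit:
6 gray
  3 gray
    1 gray
      2 gray
        2→6: 6 is gray → back edge
First back edge: 2 → 6.

2→6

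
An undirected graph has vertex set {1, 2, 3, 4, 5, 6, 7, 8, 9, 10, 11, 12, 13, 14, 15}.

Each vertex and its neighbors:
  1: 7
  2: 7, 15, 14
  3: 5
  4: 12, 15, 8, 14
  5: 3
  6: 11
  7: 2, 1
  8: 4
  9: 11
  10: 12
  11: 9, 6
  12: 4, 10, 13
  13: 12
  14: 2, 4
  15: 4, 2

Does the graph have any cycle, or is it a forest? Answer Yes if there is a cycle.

Yes

DFS, tracking each vertex's parent; an edge to a visited non-parent vertex closes a cycle.
Start from 13:
visit 13 (parent –)
  visit 12 (parent 13)
    visit 4 (parent 12)
      4–12: parent, skip
      visit 15 (parent 4)
        15–4: parent, skip
        visit 2 (parent 15)
          visit 7 (parent 2)
            7–2: parent, skip
            visit 1 (parent 7)
              1–7: parent, skip
          2–15: parent, skip
          visit 14 (parent 2)
            14–2: parent, skip
            14–4: 4 visited and ≠ parent → cycle
Cycle: 4 – 15 – 2 – 14 – 4.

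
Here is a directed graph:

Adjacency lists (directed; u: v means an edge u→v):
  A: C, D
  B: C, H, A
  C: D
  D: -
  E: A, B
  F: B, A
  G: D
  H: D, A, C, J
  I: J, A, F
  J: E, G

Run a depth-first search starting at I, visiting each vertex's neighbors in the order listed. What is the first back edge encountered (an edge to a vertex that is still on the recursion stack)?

DFS from I (visiting each vertex's neighbors in the order listed); mark gray on enter, black on exit:
I gray
  J gray
    E gray
      A gray
        C gray
          D gray
          D black
        C black
        A→D: D black — skip
      A black
      B gray
        B→C: C black — skip
        H gray
          H→D: D black — skip
          H→A: A black — skip
          H→C: C black — skip
          H→J: J is gray → back edge
First back edge: H → J.

H→J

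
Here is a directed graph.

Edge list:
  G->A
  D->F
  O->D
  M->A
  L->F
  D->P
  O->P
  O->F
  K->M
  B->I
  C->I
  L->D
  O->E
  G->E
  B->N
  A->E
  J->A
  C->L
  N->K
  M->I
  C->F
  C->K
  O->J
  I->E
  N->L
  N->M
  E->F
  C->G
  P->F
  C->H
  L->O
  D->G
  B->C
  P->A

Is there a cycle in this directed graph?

DFS with white/gray/black marking, starting from E:
E gray
  F gray
  F black
E black
A gray
  A→E: E black — skip
A black
B gray
  N gray
    M gray
      M→A: A black — skip
      I gray
        I→E: E black — skip
      I black
    M black
    K gray
      K→M: M black — skip
    K black
    L gray
      L→F: F black — skip
      O gray
        D gray
          P gray
            P→F: F black — skip
            P→A: A black — skip
          P black
          G gray
            G→A: A black — skip
            G→E: E black — skip
          G black
          D→F: F black — skip
        D black
        J gray
          J→A: A black — skip
        J black
        O→E: E black — skip
        O→F: F black — skip
        O→P: P black — skip
      O black
      L→D: D black — skip
    L black
  N black
  C gray
    H gray
    H black
    C→I: I black — skip
    C→K: K black — skip
    C→F: F black — skip
    C→G: G black — skip
    C→L: L black — skip
  C black
  B→I: I black — skip
B black
Every edge goes to a white or black vertex — no back edge, so the graph is acyclic.

No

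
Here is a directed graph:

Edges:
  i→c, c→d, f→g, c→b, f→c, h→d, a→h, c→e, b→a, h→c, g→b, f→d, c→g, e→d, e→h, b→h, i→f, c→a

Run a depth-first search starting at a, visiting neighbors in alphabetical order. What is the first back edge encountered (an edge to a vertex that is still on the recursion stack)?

c->a

DFS from a (visiting neighbors in alphabetical order); mark gray on enter, black on exit:
a gray
  h gray
    c gray
      c→a: a is gray → back edge
First back edge: c → a.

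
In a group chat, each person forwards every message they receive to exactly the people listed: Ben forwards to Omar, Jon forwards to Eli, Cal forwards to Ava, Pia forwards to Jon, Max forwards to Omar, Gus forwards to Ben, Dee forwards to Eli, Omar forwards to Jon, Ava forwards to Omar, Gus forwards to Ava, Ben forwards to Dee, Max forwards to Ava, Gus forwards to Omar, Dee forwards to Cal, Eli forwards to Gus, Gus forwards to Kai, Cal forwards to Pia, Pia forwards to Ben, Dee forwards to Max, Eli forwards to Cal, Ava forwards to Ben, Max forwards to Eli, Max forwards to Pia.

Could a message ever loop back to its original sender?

Yes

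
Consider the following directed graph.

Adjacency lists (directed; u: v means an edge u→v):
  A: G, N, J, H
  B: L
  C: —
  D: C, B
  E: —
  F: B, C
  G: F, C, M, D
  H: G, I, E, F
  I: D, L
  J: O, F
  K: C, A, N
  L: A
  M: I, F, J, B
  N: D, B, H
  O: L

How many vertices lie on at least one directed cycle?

A vertex is on a directed cycle iff it belongs to a strongly connected component of size ≥ 2 (or has a self-loop).
The vertices on cycles are {A, B, D, F, G, H, I, J, L, M, N, O} — 12 in total.

12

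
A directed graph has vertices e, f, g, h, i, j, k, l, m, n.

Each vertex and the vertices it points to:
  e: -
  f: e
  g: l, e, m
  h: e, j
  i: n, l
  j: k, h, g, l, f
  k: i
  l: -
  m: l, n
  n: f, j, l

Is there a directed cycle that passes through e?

e lies on a cycle iff there is a path from e back to itself.
Exploring from e, it never reaches itself; equivalently, its strongly connected component is a singleton.

No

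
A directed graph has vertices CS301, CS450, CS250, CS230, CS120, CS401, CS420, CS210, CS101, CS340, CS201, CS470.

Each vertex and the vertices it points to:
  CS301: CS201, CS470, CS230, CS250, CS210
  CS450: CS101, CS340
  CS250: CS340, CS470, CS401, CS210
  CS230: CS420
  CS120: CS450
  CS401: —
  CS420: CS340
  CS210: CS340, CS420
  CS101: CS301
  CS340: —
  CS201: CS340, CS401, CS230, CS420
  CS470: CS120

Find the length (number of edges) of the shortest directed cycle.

5

For each vertex v, BFS finds the shortest path from v back to v.
The shortest such closed walk is CS301 → CS470 → CS120 → CS450 → CS101 → CS301, length 5.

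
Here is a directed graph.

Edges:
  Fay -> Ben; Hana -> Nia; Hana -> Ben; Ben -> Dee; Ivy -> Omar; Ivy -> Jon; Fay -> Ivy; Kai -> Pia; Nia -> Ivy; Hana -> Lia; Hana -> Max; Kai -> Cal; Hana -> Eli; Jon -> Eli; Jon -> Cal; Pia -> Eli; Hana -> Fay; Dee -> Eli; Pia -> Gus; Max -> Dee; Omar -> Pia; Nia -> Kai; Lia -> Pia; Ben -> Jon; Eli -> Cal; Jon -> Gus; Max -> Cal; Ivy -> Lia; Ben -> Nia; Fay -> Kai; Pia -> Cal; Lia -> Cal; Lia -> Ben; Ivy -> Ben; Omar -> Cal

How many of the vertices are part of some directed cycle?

A vertex is on a directed cycle iff it belongs to a strongly connected component of size ≥ 2 (or has a self-loop).
The vertices on cycles are {Ben, Ivy, Lia, Nia} — 4 in total.

4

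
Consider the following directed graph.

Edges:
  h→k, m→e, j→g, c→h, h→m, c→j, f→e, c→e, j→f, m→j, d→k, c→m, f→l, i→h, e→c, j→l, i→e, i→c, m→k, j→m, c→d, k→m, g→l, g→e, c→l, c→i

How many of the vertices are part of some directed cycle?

A vertex is on a directed cycle iff it belongs to a strongly connected component of size ≥ 2 (or has a self-loop).
The vertices on cycles are {c, d, e, f, g, h, i, j, k, m} — 10 in total.

10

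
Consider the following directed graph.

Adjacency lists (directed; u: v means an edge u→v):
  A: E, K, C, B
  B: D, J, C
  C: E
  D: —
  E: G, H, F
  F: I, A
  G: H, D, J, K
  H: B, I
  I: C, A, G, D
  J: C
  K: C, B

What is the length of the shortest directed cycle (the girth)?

For each vertex v, BFS finds the shortest path from v back to v.
The shortest such closed walk is A → E → F → A, length 3.

3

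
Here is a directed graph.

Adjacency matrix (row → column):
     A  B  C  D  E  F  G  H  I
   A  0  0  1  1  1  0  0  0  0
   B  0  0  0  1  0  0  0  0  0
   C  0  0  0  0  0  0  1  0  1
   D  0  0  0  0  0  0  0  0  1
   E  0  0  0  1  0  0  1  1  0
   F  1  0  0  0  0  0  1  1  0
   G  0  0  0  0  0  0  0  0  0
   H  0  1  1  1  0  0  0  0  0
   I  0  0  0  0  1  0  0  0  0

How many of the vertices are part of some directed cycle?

6

A vertex is on a directed cycle iff it belongs to a strongly connected component of size ≥ 2 (or has a self-loop).
The vertices on cycles are {B, C, D, E, H, I} — 6 in total.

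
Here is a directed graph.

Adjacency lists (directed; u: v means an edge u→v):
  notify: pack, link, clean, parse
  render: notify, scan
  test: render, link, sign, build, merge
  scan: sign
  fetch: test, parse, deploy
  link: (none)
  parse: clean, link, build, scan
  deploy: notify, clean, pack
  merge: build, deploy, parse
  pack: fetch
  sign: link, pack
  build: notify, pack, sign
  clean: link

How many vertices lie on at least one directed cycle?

11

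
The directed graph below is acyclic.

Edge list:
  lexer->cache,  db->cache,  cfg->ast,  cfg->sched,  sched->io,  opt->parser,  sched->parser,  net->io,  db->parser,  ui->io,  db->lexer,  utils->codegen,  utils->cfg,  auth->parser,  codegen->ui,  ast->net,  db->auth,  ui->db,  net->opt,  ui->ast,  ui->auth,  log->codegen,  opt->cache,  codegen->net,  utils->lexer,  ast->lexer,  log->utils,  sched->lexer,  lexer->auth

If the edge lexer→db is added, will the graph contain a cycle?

Yes

Adding lexer→db creates a cycle iff db can already reach lexer.
Path from db: db → lexer.
So db → … → lexer → db is a cycle.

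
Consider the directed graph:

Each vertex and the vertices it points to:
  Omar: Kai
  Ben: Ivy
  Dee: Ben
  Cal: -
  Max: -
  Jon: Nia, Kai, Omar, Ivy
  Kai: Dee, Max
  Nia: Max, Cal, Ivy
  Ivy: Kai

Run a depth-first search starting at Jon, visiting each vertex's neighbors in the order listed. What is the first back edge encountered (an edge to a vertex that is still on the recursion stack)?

DFS from Jon (visiting each vertex's neighbors in the order listed); mark gray on enter, black on exit:
Jon gray
  Nia gray
    Max gray
    Max black
    Cal gray
    Cal black
    Ivy gray
      Kai gray
        Dee gray
          Ben gray
            Ben→Ivy: Ivy is gray → back edge
First back edge: Ben → Ivy.

Ben→Ivy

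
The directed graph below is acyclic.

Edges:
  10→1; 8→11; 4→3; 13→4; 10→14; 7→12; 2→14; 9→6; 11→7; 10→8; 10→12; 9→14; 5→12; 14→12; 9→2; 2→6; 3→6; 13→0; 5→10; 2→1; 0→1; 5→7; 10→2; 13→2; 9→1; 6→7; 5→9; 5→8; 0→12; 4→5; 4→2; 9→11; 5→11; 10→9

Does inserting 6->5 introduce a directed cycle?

Yes

Adding 6→5 creates a cycle iff 5 can already reach 6.
Path from 5: 5 → 9 → 6.
So 5 → … → 6 → 5 is a cycle.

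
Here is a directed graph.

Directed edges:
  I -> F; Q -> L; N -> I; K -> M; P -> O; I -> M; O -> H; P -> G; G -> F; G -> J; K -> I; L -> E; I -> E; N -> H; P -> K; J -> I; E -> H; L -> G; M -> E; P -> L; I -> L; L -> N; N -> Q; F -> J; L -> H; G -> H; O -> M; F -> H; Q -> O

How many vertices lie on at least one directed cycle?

7

A vertex is on a directed cycle iff it belongs to a strongly connected component of size ≥ 2 (or has a self-loop).
The vertices on cycles are {F, G, I, J, L, N, Q} — 7 in total.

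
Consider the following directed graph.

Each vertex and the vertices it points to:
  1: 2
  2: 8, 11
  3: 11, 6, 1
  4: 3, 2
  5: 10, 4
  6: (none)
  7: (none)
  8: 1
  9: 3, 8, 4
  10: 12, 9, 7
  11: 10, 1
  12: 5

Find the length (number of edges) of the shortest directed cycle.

3

For each vertex v, BFS finds the shortest path from v back to v.
The shortest such closed walk is 5 → 10 → 12 → 5, length 3.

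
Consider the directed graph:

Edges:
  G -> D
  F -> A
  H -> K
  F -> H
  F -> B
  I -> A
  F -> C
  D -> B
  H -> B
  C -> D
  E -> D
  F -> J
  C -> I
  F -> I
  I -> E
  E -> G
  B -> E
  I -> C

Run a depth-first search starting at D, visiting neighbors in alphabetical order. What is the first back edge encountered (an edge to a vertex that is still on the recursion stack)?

E→D

DFS from D (visiting neighbors in alphabetical order); mark gray on enter, black on exit:
D gray
  B gray
    E gray
      E→D: D is gray → back edge
First back edge: E → D.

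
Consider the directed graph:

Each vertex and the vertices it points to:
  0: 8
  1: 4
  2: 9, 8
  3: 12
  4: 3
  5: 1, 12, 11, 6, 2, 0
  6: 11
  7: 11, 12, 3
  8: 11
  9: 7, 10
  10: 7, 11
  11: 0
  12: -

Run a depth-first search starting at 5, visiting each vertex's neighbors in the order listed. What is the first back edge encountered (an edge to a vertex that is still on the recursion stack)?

8→11

DFS from 5 (visiting each vertex's neighbors in the order listed); mark gray on enter, black on exit:
5 gray
  1 gray
    4 gray
      3 gray
        12 gray
        12 black
      3 black
    4 black
  1 black
  5→12: 12 black — skip
  11 gray
    0 gray
      8 gray
        8→11: 11 is gray → back edge
First back edge: 8 → 11.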